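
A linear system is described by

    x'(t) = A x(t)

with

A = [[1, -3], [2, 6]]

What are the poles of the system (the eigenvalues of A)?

det(sI - A) = s^2 - (tr A)s + det A, with tr A = 1 + 6 = 7 and det A = 1·6 - (-3)·2 = 6 - (-6) = 12.
So p(s) = det(sI - A) = s^2 - 7s + 12.
Factor s^2 - 7s + 12: two numbers with sum 7 and product 12 are 4 and 3, so s^2 - 7s + 12 = (s - 4)(s - 3).
Hence p(s) = (s - 4) (s - 3), with roots 3, 4.
At least one eigenvalue has non-negative real part, so the system is not asymptotically stable.

3, 4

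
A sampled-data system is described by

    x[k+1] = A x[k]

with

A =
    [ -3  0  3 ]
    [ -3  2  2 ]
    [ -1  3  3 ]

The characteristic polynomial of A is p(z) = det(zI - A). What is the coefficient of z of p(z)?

-12

Expand det(zI - A) for the 3×3 matrix.
p(z) = z^3 - 2z^2 - 12z + 21.
(Check: constant term = det(-A) = (-1)^3 det A = 21; coefficient of z^2 = -tr A = -2.)
The coefficient of z is -12.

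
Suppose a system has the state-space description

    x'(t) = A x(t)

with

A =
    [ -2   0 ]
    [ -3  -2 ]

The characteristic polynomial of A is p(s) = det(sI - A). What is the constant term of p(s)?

4

For a 2×2 matrix, det(sI - A) = s^2 - (tr A)s + det A.
tr A = -4, det A = 4.
So p(s) = s^2 + 4s + 4.
The constant term is 4.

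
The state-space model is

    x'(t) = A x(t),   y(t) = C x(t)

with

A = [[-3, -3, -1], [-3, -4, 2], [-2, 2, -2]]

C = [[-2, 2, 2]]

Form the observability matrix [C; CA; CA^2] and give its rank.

CA = [[-4, 2, 2]]
CA^2 = [[2, 8, 4]]
Observability matrix O = [C; CA; CA^2] = [[-2, 2, 2], [-4, 2, 2], [2, 8, 4]]
det(O) = (-2)·(2·4 - 2·8) - 2·((-4)·4 - 2·2) + 2·((-4)·8 - 2·2) = (-2)·(-8) - 2·(-20) + 2·(-36) = -16 ≠ 0, so rank(O) = 3.
rank(O) = 3 = n, so the pair (A, C) is completely observable.

3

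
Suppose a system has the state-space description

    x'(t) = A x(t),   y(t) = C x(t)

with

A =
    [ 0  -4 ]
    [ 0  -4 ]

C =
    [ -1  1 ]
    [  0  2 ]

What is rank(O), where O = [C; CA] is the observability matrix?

CA = [[0, 0], [0, -8]]
Observability matrix O = [C; CA] = [[-1, 1], [0, 2], [0, 0], [0, -8]]
Take the 2×2 submatrix of O formed by rows 1, 2: [[-1, 1], [0, 2]]. Its determinant is (-1)·2 - 1·0 = -2 - 0 = -2 ≠ 0.
So rank(O) ≥ 2; since O has 2 columns, rank(O) = 2.
rank(O) = 2 = n, so the pair (A, C) is completely observable.

2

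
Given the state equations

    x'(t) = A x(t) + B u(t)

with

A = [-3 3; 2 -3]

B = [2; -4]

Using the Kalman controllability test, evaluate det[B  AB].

-40

AB = [[-18], [16]]
Controllability matrix C = [B  AB] = [[2, -18], [-4, 16]]
det(C) = 2·16 - (-18)·(-4) = 32 - 72 = -40
Since det(C) ≠ 0, rank(C) = 2 and the system is completely controllable.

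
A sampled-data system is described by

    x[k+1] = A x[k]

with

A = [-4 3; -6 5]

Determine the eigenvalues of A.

-1, 2

det(zI - A) = z^2 - (tr A)z + det A, with tr A = (-4) + 5 = 1 and det A = (-4)·5 - 3·(-6) = -20 - (-18) = -2.
So p(z) = det(zI - A) = z^2 - z - 2.
Factor z^2 - z - 2: two numbers with sum 1 and product -2 are 2 and -1, so z^2 - z - 2 = (z - 2)(z + 1).
Hence p(z) = (z - 2) (z + 1), with roots -1, 2.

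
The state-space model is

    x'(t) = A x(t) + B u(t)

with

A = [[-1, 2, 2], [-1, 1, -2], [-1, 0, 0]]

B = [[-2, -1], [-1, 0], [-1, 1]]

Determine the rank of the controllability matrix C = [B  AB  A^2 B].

AB = [[-2, 3], [3, -1], [2, 1]]
A^2B = [[12, -3], [1, -6], [2, -3]]
Controllability matrix C = [B  AB  A^2B] = [[-2, -1, -2, 3, 12, -3], [-1, 0, 3, -1, 1, -6], [-1, 1, 2, 1, 2, -3]]
Take the 3×3 submatrix of C formed by columns 1, 2, 3: [[-2, -1, -2], [-1, 0, 3], [-1, 1, 2]]. Its determinant is (-2)·(0·2 - 3·1) - (-1)·((-1)·2 - 3·(-1)) + (-2)·((-1)·1 - 0·(-1)) = (-2)·(-3) - (-1)·1 + (-2)·(-1) = 9 ≠ 0.
So rank(C) ≥ 3; since C has 3 rows, rank(C) = 3.
rank(C) = 3 = n, so the pair (A, B) is completely controllable.

3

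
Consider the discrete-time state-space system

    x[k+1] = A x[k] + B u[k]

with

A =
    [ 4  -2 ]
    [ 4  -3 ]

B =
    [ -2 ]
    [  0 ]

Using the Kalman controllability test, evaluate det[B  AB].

16

AB = [[-8], [-8]]
Controllability matrix C = [B  AB] = [[-2, -8], [0, -8]]
det(C) = (-2)·(-8) - (-8)·0 = 16 - 0 = 16
Since det(C) ≠ 0, rank(C) = 2 and the system is completely controllable.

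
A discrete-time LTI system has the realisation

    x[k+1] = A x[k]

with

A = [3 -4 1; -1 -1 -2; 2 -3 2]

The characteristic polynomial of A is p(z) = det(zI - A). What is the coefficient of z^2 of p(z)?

-4

Expand det(zI - A) for the 3×3 matrix.
p(z) = z^3 - 4z^2 - 11z + 11.
(Check: constant term = det(-A) = (-1)^3 det A = 11; coefficient of z^2 = -tr A = -4.)
The coefficient of z^2 is -4.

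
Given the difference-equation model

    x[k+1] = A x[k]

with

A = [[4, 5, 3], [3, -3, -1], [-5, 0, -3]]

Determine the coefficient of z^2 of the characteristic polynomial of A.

2

Expand det(zI - A) for the 3×3 matrix.
p(z) = z^3 + 2z^2 - 15z - 61.
(Check: constant term = det(-A) = (-1)^3 det A = -61; coefficient of z^2 = -tr A = 2.)
The coefficient of z^2 is 2.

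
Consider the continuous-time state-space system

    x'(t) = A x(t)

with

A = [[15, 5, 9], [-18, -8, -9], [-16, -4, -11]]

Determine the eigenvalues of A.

det(sI - A) = s^3 - (tr A)s^2 + (M11 + M22 + M33)s - det A, where Mii is the 2×2 principal minor of A obtained by deleting row i and column i.
tr A = 15 + (-8) + (-11) = -4; M11 = (-8)·(-11) - (-9)·(-4) = 88 - 36 = 52; M22 = 15·(-11) - 9·(-16) = -165 - (-144) = -21; M33 = 15·(-8) - 5·(-18) = -120 - (-90) = -30; sum of minors = 1.
det A = 15·((-8)·(-11) - (-9)·(-4)) - 5·((-18)·(-11) - (-9)·(-16)) + 9·((-18)·(-4) - (-8)·(-16)) = 15·52 - 5·54 + 9·(-56) = 6.
So p(s) = det(sI - A) = s^3 + 4s^2 + s - 6.
Rational-root test: any integer root divides -6. Testing small divisors, s = 1 works: p(1) = 1 + 4 + 1 + (-6) = 0, so (s - 1) is a factor.
Dividing, p(s) = (s - 1)(s^2 + 5s + 6).
Factor s^2 + 5s + 6: two numbers with sum -5 and product 6 are -2 and -3, so s^2 + 5s + 6 = (s + 2)(s + 3).
Hence p(s) = (s - 1) (s + 2) (s + 3), with roots -3, -2, 1.
At least one eigenvalue has non-negative real part, so the system is not asymptotically stable.

-3, -2, 1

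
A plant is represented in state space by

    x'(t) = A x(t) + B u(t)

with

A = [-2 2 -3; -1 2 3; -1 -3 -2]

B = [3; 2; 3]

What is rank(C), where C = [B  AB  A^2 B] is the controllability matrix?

3

AB = [[-11], [10], [-15]]
A^2B = [[87], [-14], [11]]
Controllability matrix C = [B  AB  A^2B] = [[3, -11, 87], [2, 10, -14], [3, -15, 11]]
det(C) = 3·(10·11 - (-14)·(-15)) - (-11)·(2·11 - (-14)·3) + 87·(2·(-15) - 10·3) = 3·(-100) - (-11)·64 + 87·(-60) = -4816 ≠ 0, so rank(C) = 3.
rank(C) = 3 = n, so the pair (A, B) is completely controllable.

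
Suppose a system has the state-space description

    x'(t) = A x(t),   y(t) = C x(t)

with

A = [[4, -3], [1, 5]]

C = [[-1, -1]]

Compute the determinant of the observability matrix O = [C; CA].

CA = [[-5, -2]]
Observability matrix O = [C; CA] = [[-1, -1], [-5, -2]]
det(O) = (-1)·(-2) - (-1)·(-5) = 2 - 5 = -3
Since det(O) ≠ 0, rank(O) = 2 and the system is completely observable.

-3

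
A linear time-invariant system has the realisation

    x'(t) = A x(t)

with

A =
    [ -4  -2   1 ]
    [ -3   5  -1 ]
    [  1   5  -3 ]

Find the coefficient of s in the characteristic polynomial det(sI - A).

Expand det(sI - A) for the 3×3 matrix.
p(s) = s^3 + 2s^2 - 25s - 40.
(Check: constant term = det(-A) = (-1)^3 det A = -40; coefficient of s^2 = -tr A = 2.)
The coefficient of s is -25.

-25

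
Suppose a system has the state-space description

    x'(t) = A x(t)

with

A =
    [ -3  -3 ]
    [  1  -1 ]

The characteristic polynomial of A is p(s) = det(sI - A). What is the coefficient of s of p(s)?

4

For a 2×2 matrix, det(sI - A) = s^2 - (tr A)s + det A.
tr A = -4, det A = 6.
So p(s) = s^2 + 4s + 6.
The coefficient of s is 4.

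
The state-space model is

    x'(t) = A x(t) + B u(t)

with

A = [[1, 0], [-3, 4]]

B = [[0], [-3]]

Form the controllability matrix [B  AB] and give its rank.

AB = [[0], [-12]]
Controllability matrix C = [B  AB] = [[0, 0], [-3, -12]]
Every column of C is a scalar multiple of column 1 = [0, -3] (multipliers 1, 4), so the columns span a one-dimensional space.
C ≠ 0, hence rank(C) = 1.
rank(C) = 1 < n = 2, so the pair (A, B) is not completely controllable.

1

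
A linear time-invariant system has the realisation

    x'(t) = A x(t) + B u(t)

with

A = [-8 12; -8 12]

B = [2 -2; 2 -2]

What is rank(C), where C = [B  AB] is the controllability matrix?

1

AB = [[8, -8], [8, -8]]
Controllability matrix C = [B  AB] = [[2, -2, 8, -8], [2, -2, 8, -8]]
Every column of C is a scalar multiple of column 1 = [2, 2] (multipliers 1, -1, 4, -4), so the columns span a one-dimensional space.
C ≠ 0, hence rank(C) = 1.
rank(C) = 1 < n = 2, so the pair (A, B) is not completely controllable.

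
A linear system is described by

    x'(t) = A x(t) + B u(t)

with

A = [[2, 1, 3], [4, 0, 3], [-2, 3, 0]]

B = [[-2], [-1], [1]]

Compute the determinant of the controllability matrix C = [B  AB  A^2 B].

-112

AB = [[-2], [-5], [1]]
A^2B = [[-6], [-5], [-11]]
Controllability matrix C = [B  AB  A^2B] = [[-2, -2, -6], [-1, -5, -5], [1, 1, -11]]
Expanding along the first row, det(C) = (-2)·((-5)·(-11) - (-5)·1) - (-2)·((-1)·(-11) - (-5)·1) + (-6)·((-1)·1 - (-5)·1) = (-2)·60 - (-2)·16 + (-6)·4 = -112
Since det(C) ≠ 0, rank(C) = 3 and the system is completely controllable.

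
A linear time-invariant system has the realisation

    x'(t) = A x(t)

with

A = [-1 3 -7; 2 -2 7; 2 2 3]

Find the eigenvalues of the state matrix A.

det(sI - A) = s^3 - (tr A)s^2 + (M11 + M22 + M33)s - det A, where Mii is the 2×2 principal minor of A obtained by deleting row i and column i.
tr A = (-1) + (-2) + 3 = 0; M11 = (-2)·3 - 7·2 = -6 - 14 = -20; M22 = (-1)·3 - (-7)·2 = -3 - (-14) = 11; M33 = (-1)·(-2) - 3·2 = 2 - 6 = -4; sum of minors = -13.
det A = (-1)·((-2)·3 - 7·2) - 3·(2·3 - 7·2) + (-7)·(2·2 - (-2)·2) = (-1)·(-20) - 3·(-8) + (-7)·8 = -12.
So p(s) = det(sI - A) = s^3 - 13s + 12.
Rational-root test: any integer root divides 12. Testing small divisors, s = 1 works: p(1) = 1 + 0 + (-13) + 12 = 0, so (s - 1) is a factor.
Dividing, p(s) = (s - 1)(s^2 + s - 12).
Factor s^2 + s - 12: two numbers with sum -1 and product -12 are 3 and -4, so s^2 + s - 12 = (s - 3)(s + 4).
Hence p(s) = (s - 3) (s - 1) (s + 4), with roots -4, 1, 3.
At least one eigenvalue has non-negative real part, so the system is not asymptotically stable.

-4, 1, 3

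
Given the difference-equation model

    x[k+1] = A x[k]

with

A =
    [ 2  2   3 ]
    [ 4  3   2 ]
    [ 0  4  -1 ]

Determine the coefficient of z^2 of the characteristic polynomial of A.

Expand det(zI - A) for the 3×3 matrix.
p(z) = z^3 - 4z^2 - 15z - 34.
(Check: constant term = det(-A) = (-1)^3 det A = -34; coefficient of z^2 = -tr A = -4.)
The coefficient of z^2 is -4.

-4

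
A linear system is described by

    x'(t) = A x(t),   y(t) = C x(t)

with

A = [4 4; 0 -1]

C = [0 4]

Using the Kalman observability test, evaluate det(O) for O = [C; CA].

CA = [[0, -4]]
Observability matrix O = [C; CA] = [[0, 4], [0, -4]]
det(O) = 0·(-4) - 4·0 = 0 - 0 = 0
Since det(O) = 0, rank(O) < 2 and the system is not completely observable.

0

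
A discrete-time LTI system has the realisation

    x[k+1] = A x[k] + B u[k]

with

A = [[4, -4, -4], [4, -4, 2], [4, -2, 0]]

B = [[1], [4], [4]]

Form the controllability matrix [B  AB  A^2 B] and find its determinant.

0

AB = [[-28], [-4], [-4]]
A^2B = [[-80], [-104], [-104]]
Controllability matrix C = [B  AB  A^2B] = [[1, -28, -80], [4, -4, -104], [4, -4, -104]]
Expanding along the first row, det(C) = 1·((-4)·(-104) - (-104)·(-4)) - (-28)·(4·(-104) - (-104)·4) + (-80)·(4·(-4) - (-4)·4) = 1·0 - (-28)·0 + (-80)·0 = 0
Since det(C) = 0, rank(C) < 3 and the system is not completely controllable.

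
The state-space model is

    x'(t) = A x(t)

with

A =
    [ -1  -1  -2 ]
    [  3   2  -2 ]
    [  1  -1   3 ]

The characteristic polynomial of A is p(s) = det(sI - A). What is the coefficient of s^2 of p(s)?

Expand det(sI - A) for the 3×3 matrix.
p(s) = s^3 - 4s^2 + 4s - 17.
(Check: constant term = det(-A) = (-1)^3 det A = -17; coefficient of s^2 = -tr A = -4.)
The coefficient of s^2 is -4.

-4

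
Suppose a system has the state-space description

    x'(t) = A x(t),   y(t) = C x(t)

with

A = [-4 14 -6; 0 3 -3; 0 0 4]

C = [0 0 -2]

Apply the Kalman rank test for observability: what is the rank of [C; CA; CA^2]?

CA = [[0, 0, -8]]
CA^2 = [[0, 0, -32]]
Observability matrix O = [C; CA; CA^2] = [[0, 0, -2], [0, 0, -8], [0, 0, -32]]
Every row of O is a scalar multiple of row 1 = [0, 0, -2] (multipliers 1, 4, 16), so the rows span a one-dimensional space.
O ≠ 0, hence rank(O) = 1.
rank(O) = 1 < n = 3, so the pair (A, C) is not completely observable.

1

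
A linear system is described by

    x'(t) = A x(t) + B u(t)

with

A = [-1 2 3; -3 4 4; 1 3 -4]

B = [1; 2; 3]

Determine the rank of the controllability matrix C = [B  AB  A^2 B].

AB = [[12], [17], [-5]]
A^2B = [[7], [12], [83]]
Controllability matrix C = [B  AB  A^2B] = [[1, 12, 7], [2, 17, 12], [3, -5, 83]]
det(C) = 1·(17·83 - 12·(-5)) - 12·(2·83 - 12·3) + 7·(2·(-5) - 17·3) = 1·1471 - 12·130 + 7·(-61) = -516 ≠ 0, so rank(C) = 3.
rank(C) = 3 = n, so the pair (A, B) is completely controllable.

3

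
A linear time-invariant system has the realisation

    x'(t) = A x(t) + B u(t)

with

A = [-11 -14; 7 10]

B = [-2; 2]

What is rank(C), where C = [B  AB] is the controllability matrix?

AB = [[-6], [6]]
Controllability matrix C = [B  AB] = [[-2, -6], [2, 6]]
Every column of C is a scalar multiple of column 1 = [-2, 2] (multipliers 1, 3), so the columns span a one-dimensional space.
C ≠ 0, hence rank(C) = 1.
rank(C) = 1 < n = 2, so the pair (A, B) is not completely controllable.

1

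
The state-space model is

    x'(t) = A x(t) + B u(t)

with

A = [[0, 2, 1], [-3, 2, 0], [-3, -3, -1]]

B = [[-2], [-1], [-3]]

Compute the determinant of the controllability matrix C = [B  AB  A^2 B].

AB = [[-5], [4], [12]]
A^2B = [[20], [23], [-9]]
Controllability matrix C = [B  AB  A^2B] = [[-2, -5, 20], [-1, 4, 23], [-3, 12, -9]]
Expanding along the first row, det(C) = (-2)·(4·(-9) - 23·12) - (-5)·((-1)·(-9) - 23·(-3)) + 20·((-1)·12 - 4·(-3)) = (-2)·(-312) - (-5)·78 + 20·0 = 1014
Since det(C) ≠ 0, rank(C) = 3 and the system is completely controllable.

1014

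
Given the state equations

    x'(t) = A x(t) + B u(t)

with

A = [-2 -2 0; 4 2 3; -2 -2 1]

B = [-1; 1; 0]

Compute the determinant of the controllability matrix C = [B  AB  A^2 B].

8

AB = [[0], [-2], [0]]
A^2B = [[4], [-4], [4]]
Controllability matrix C = [B  AB  A^2B] = [[-1, 0, 4], [1, -2, -4], [0, 0, 4]]
Expanding along the first row, det(C) = (-1)·((-2)·4 - (-4)·0) - 0·(1·4 - (-4)·0) + 4·(1·0 - (-2)·0) = (-1)·(-8) - 0·4 + 4·0 = 8
Since det(C) ≠ 0, rank(C) = 3 and the system is completely controllable.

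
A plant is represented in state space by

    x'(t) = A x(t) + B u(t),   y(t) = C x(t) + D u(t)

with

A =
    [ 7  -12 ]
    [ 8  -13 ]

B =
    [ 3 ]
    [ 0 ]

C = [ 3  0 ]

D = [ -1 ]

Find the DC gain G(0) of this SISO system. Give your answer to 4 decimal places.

G(0) = C(-A)^{-1}B + D = -C A^{-1} B + D.
det A = 5, so A^{-1} = (1/5)·adj(A) = [[-13/5, 12/5], [-8/5, 7/5]]
A^{-1} B = [-39/5, -24/5]^T
C A^{-1} B = -117/5
G(0) = D - C A^{-1} B = -1 - (-117/5) = 112/5 ≈ 22.4000

22.4000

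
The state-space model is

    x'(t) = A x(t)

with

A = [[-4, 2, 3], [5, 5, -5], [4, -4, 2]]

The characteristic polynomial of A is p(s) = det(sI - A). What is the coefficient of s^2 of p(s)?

Expand det(sI - A) for the 3×3 matrix.
p(s) = s^3 - 3s^2 - 60s + 140.
(Check: constant term = det(-A) = (-1)^3 det A = 140; coefficient of s^2 = -tr A = -3.)
The coefficient of s^2 is -3.

-3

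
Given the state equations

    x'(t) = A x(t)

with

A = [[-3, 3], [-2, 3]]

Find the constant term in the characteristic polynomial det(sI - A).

-3

For a 2×2 matrix, det(sI - A) = s^2 - (tr A)s + det A.
tr A = 0, det A = -3.
So p(s) = s^2 - 3.
The constant term is -3.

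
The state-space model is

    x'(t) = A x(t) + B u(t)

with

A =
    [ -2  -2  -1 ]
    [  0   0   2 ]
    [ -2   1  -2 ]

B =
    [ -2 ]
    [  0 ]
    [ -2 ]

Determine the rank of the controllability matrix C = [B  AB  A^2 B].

3

AB = [[6], [-4], [8]]
A^2B = [[-12], [16], [-32]]
Controllability matrix C = [B  AB  A^2B] = [[-2, 6, -12], [0, -4, 16], [-2, 8, -32]]
det(C) = (-2)·((-4)·(-32) - 16·8) - 6·(0·(-32) - 16·(-2)) + (-12)·(0·8 - (-4)·(-2)) = (-2)·0 - 6·32 + (-12)·(-8) = -96 ≠ 0, so rank(C) = 3.
rank(C) = 3 = n, so the pair (A, B) is completely controllable.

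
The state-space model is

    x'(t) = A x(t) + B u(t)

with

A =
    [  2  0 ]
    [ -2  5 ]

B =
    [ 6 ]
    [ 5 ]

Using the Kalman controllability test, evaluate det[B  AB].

18

AB = [[12], [13]]
Controllability matrix C = [B  AB] = [[6, 12], [5, 13]]
det(C) = 6·13 - 12·5 = 78 - 60 = 18
Since det(C) ≠ 0, rank(C) = 2 and the system is completely controllable.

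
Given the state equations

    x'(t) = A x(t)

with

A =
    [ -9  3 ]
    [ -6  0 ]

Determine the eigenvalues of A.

-6, -3

det(sI - A) = s^2 - (tr A)s + det A, with tr A = (-9) + 0 = -9 and det A = (-9)·0 - 3·(-6) = 0 - (-18) = 18.
So p(s) = det(sI - A) = s^2 + 9s + 18.
Factor s^2 + 9s + 18: two numbers with sum -9 and product 18 are -3 and -6, so s^2 + 9s + 18 = (s + 3)(s + 6).
Hence p(s) = (s + 3) (s + 6), with roots -6, -3.
All eigenvalues have negative real part, so the system is asymptotically stable.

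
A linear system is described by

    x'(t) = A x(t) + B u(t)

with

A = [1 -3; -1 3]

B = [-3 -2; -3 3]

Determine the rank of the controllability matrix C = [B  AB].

2

AB = [[6, -11], [-6, 11]]
Controllability matrix C = [B  AB] = [[-3, -2, 6, -11], [-3, 3, -6, 11]]
Take the 2×2 submatrix of C formed by columns 1, 2: [[-3, -2], [-3, 3]]. Its determinant is (-3)·3 - (-2)·(-3) = -9 - 6 = -15 ≠ 0.
So rank(C) ≥ 2; since C has 2 rows, rank(C) = 2.
rank(C) = 2 = n, so the pair (A, B) is completely controllable.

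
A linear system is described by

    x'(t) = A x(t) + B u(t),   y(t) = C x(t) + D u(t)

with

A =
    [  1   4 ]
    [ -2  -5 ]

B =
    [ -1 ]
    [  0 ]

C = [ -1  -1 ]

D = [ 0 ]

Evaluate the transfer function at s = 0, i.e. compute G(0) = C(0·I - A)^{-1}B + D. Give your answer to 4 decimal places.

1.0000

G(0) = C(-A)^{-1}B + D = -C A^{-1} B + D.
det A = 3, so A^{-1} = (1/3)·adj(A) = [[-5/3, -4/3], [2/3, 1/3]]
A^{-1} B = [5/3, -2/3]^T
C A^{-1} B = -1
G(0) = D - C A^{-1} B = 0 - (-1) = 1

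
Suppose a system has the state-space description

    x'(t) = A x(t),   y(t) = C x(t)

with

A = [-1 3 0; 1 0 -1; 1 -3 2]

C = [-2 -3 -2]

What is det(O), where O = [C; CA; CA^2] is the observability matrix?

0

CA = [[-3, 0, -1]]
CA^2 = [[2, -6, -2]]
Observability matrix O = [C; CA; CA^2] = [[-2, -3, -2], [-3, 0, -1], [2, -6, -2]]
Expanding along the first row, det(O) = (-2)·(0·(-2) - (-1)·(-6)) - (-3)·((-3)·(-2) - (-1)·2) + (-2)·((-3)·(-6) - 0·2) = (-2)·(-6) - (-3)·8 + (-2)·18 = 0
Since det(O) = 0, rank(O) < 3 and the system is not completely observable.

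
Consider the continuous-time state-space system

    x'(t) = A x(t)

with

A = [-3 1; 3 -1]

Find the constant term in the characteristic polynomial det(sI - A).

0

For a 2×2 matrix, det(sI - A) = s^2 - (tr A)s + det A.
tr A = -4, det A = 0.
So p(s) = s^2 + 4s.
The constant term is 0.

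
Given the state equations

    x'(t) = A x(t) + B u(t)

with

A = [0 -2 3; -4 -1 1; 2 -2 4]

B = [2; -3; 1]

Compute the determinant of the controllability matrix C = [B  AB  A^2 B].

AB = [[9], [-4], [14]]
A^2B = [[50], [-18], [82]]
Controllability matrix C = [B  AB  A^2B] = [[2, 9, 50], [-3, -4, -18], [1, 14, 82]]
Expanding along the first row, det(C) = 2·((-4)·82 - (-18)·14) - 9·((-3)·82 - (-18)·1) + 50·((-3)·14 - (-4)·1) = 2·(-76) - 9·(-228) + 50·(-38) = 0
Since det(C) = 0, rank(C) < 3 and the system is not completely controllable.

0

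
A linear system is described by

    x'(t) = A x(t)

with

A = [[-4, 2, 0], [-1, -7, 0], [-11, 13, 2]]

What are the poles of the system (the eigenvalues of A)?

-6, -5, 2

det(sI - A) = s^3 - (tr A)s^2 + (M11 + M22 + M33)s - det A, where Mii is the 2×2 principal minor of A obtained by deleting row i and column i.
tr A = (-4) + (-7) + 2 = -9; M11 = (-7)·2 - 0·13 = -14 - 0 = -14; M22 = (-4)·2 - 0·(-11) = -8 - 0 = -8; M33 = (-4)·(-7) - 2·(-1) = 28 - (-2) = 30; sum of minors = 8.
det A = (-4)·((-7)·2 - 0·13) - 2·((-1)·2 - 0·(-11)) + 0·((-1)·13 - (-7)·(-11)) = (-4)·(-14) - 2·(-2) + 0·(-90) = 60.
So p(s) = det(sI - A) = s^3 + 9s^2 + 8s - 60.
Rational-root test: any integer root divides -60. Testing small divisors, s = 2 works: p(2) = 8 + 36 + 16 + (-60) = 0, so (s - 2) is a factor.
Dividing, p(s) = (s - 2)(s^2 + 11s + 30).
Factor s^2 + 11s + 30: two numbers with sum -11 and product 30 are -5 and -6, so s^2 + 11s + 30 = (s + 5)(s + 6).
Hence p(s) = (s - 2) (s + 5) (s + 6), with roots -6, -5, 2.
At least one eigenvalue has non-negative real part, so the system is not asymptotically stable.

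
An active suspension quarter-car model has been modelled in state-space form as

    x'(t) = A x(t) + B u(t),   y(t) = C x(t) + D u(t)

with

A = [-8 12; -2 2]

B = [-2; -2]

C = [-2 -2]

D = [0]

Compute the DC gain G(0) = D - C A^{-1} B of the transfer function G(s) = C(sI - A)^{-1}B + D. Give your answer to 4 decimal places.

G(0) = C(-A)^{-1}B + D = -C A^{-1} B + D.
det A = 8, so A^{-1} = (1/8)·adj(A) = [[1/4, -3/2], [1/4, -1]]
A^{-1} B = [5/2, 3/2]^T
C A^{-1} B = -8
G(0) = D - C A^{-1} B = 0 - (-8) = 8

8.0000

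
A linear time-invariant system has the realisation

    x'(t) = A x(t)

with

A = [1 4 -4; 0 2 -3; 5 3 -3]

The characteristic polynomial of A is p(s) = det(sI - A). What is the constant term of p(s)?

17

Expand det(sI - A) for the 3×3 matrix.
p(s) = s^3 + 22s + 17.
(Check: constant term = det(-A) = (-1)^3 det A = 17; coefficient of s^2 = -tr A = 0.)
The constant term is 17.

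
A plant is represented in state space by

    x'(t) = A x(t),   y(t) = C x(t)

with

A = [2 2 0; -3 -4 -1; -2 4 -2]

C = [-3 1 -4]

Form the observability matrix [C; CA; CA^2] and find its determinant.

-1816

CA = [[-1, -26, 7]]
CA^2 = [[62, 130, 12]]
Observability matrix O = [C; CA; CA^2] = [[-3, 1, -4], [-1, -26, 7], [62, 130, 12]]
Expanding along the first row, det(O) = (-3)·((-26)·12 - 7·130) - 1·((-1)·12 - 7·62) + (-4)·((-1)·130 - (-26)·62) = (-3)·(-1222) - 1·(-446) + (-4)·1482 = -1816
Since det(O) ≠ 0, rank(O) = 3 and the system is completely observable.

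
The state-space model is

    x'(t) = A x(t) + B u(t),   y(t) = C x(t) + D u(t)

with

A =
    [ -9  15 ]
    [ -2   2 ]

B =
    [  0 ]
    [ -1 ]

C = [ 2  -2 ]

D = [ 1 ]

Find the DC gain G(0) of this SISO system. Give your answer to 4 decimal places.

G(0) = C(-A)^{-1}B + D = -C A^{-1} B + D.
det A = 12, so A^{-1} = (1/12)·adj(A) = [[1/6, -5/4], [1/6, -3/4]]
A^{-1} B = [5/4, 3/4]^T
C A^{-1} B = 1
G(0) = D - C A^{-1} B = 1 - (1) = 0

0.0000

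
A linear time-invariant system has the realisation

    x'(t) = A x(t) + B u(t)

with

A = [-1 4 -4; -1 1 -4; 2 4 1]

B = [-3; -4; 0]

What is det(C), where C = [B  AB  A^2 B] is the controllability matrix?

AB = [[-13], [-1], [-22]]
A^2B = [[97], [100], [-52]]
Controllability matrix C = [B  AB  A^2B] = [[-3, -13, 97], [-4, -1, 100], [0, -22, -52]]
Expanding along the first row, det(C) = (-3)·((-1)·(-52) - 100·(-22)) - (-13)·((-4)·(-52) - 100·0) + 97·((-4)·(-22) - (-1)·0) = (-3)·2252 - (-13)·208 + 97·88 = 4484
Since det(C) ≠ 0, rank(C) = 3 and the system is completely controllable.

4484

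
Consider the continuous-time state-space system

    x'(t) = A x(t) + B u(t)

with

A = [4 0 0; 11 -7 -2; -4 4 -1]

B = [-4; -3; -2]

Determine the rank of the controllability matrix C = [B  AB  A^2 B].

2

AB = [[-16], [-19], [6]]
A^2B = [[-64], [-55], [-18]]
Controllability matrix C = [B  AB  A^2B] = [[-4, -16, -64], [-3, -19, -55], [-2, 6, -18]]
The rows r1, r2, r3 of C are linearly dependent: -2·r1 + 2·r2 + r3 = 0 (check each entry), so rank(C) ≤ 2.
The 2×2 minor from rows 1, 2, columns 1, 2 is (-4)·(-19) - (-16)·(-3) = 76 - 48 = 28 ≠ 0, so rank(C) = 2.
rank(C) = 2 < n = 3, so the pair (A, B) is not completely controllable.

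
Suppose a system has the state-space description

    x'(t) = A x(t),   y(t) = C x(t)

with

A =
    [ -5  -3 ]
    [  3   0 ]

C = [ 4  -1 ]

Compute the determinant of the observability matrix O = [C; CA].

CA = [[-23, -12]]
Observability matrix O = [C; CA] = [[4, -1], [-23, -12]]
det(O) = 4·(-12) - (-1)·(-23) = -48 - 23 = -71
Since det(O) ≠ 0, rank(O) = 2 and the system is completely observable.

-71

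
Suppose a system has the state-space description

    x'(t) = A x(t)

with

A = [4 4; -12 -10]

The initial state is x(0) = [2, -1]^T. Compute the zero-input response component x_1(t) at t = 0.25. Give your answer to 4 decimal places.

det(sI - A) = s^2 - (tr A)s + det A, with tr A = 4 + (-10) = -6 and det A = 4·(-10) - 4·(-12) = -40 - (-48) = 8.
So p(s) = det(sI - A) = s^2 + 6s + 8.
Factor s^2 + 6s + 8: two numbers with sum -6 and product 8 are -2 and -4, so s^2 + 6s + 8 = (s + 2)(s + 4).
Hence p(s) = (s + 2) (s + 4), with roots -4, -2.
The eigenvalues -4, -2 are distinct and real, so A is diagonalisable and x(t) = e^{At} x(0) = V diag(e^{λ_i t}) V^{-1} x(0), where the columns of V are the eigenvectors.
λ = -4: A - (-4)I = [[8, 4], [-12, -6]]. Row 1 gives 8·v1 + 4·v2 = 0, so take v_1 = [-1, 2]^T.
λ = -2: A - (-2)I = [[6, 4], [-12, -8]]. Row 1 gives 6·v1 + 4·v2 = 0, so take v_2 = [2, -3]^T.
V = [v_1 v_2] = [[-1, 2], [2, -3]] has det V = -1, so V^{-1} = adj(V)/det V = [[3, 2], [2, 1]].
Modal coordinates z(0) = V^{-1} x(0): 3·2 + 2·(-1) = 4; 2·2 + 1·(-1) = 3; so z(0) = [4, 3]^T.
x_1(t) = Σ_i (v_i)_1 · z_i(0) · e^{λ_i t} (row 1 of V times the modal terms).
x_1(0.25) = (-1)·4·e^{-4·0.25} + 2·3·e^{-2·0.25} = (-4)·0.367879 + 6·0.606531 = 2.1677.

2.1677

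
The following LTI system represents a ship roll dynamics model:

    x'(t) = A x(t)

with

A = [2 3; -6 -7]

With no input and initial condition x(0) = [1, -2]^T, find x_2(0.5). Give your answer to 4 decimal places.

-0.2707

det(sI - A) = s^2 - (tr A)s + det A, with tr A = 2 + (-7) = -5 and det A = 2·(-7) - 3·(-6) = -14 - (-18) = 4.
So p(s) = det(sI - A) = s^2 + 5s + 4.
Factor s^2 + 5s + 4: two numbers with sum -5 and product 4 are -1 and -4, so s^2 + 5s + 4 = (s + 1)(s + 4).
Hence p(s) = (s + 1) (s + 4), with roots -4, -1.
The eigenvalues -4, -1 are distinct and real, so A is diagonalisable and x(t) = e^{At} x(0) = V diag(e^{λ_i t}) V^{-1} x(0), where the columns of V are the eigenvectors.
λ = -4: A - (-4)I = [[6, 3], [-6, -3]]. Row 1 gives 6·v1 + 3·v2 = 0, so take v_1 = [1, -2]^T.
λ = -1: A - (-1)I = [[3, 3], [-6, -6]]. Row 1 gives 3·v1 + 3·v2 = 0, so take v_2 = [1, -1]^T.
V = [v_1 v_2] = [[1, 1], [-2, -1]] has det V = 1, so V^{-1} = adj(V)/det V = [[-1, -1], [2, 1]].
Modal coordinates z(0) = V^{-1} x(0): (-1)·1 + (-1)·(-2) = 1; 2·1 + 1·(-2) = 0; so z(0) = [1, 0]^T.
x_2(t) = Σ_i (v_i)_2 · z_i(0) · e^{λ_i t} (row 2 of V times the modal terms).
x_2(0.5) = (-2)·1·e^{-4·0.5} + (-1)·0·e^{-1·0.5} = (-2)·0.135335 + 0·0.606531 = -0.2707.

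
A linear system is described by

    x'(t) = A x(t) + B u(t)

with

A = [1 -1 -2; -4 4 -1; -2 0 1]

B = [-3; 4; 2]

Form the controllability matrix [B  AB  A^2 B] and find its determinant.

AB = [[-11], [26], [8]]
A^2B = [[-53], [140], [30]]
Controllability matrix C = [B  AB  A^2B] = [[-3, -11, -53], [4, 26, 140], [2, 8, 30]]
Expanding along the first row, det(C) = (-3)·(26·30 - 140·8) - (-11)·(4·30 - 140·2) + (-53)·(4·8 - 26·2) = (-3)·(-340) - (-11)·(-160) + (-53)·(-20) = 320
Since det(C) ≠ 0, rank(C) = 3 and the system is completely controllable.

320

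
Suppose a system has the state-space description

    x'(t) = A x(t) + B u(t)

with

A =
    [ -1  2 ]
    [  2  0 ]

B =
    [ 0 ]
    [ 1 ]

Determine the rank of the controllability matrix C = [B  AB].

2

AB = [[2], [0]]
Controllability matrix C = [B  AB] = [[0, 2], [1, 0]]
det(C) = 0·0 - 2·1 = 0 - 2 = -2 ≠ 0, so rank(C) = 2.
rank(C) = 2 = n, so the pair (A, B) is completely controllable.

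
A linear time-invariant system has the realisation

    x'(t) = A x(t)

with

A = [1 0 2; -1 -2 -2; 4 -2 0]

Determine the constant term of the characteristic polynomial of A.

-16

Expand det(sI - A) for the 3×3 matrix.
p(s) = s^3 + s^2 - 14s - 16.
(Check: constant term = det(-A) = (-1)^3 det A = -16; coefficient of s^2 = -tr A = 1.)
The constant term is -16.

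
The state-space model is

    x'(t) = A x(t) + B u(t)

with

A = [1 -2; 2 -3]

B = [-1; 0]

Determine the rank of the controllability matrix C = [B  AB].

2

AB = [[-1], [-2]]
Controllability matrix C = [B  AB] = [[-1, -1], [0, -2]]
det(C) = (-1)·(-2) - (-1)·0 = 2 - 0 = 2 ≠ 0, so rank(C) = 2.
rank(C) = 2 = n, so the pair (A, B) is completely controllable.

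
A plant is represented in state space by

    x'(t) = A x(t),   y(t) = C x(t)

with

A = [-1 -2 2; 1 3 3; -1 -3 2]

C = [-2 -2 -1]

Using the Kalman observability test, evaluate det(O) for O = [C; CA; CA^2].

-625

CA = [[1, 1, -12]]
CA^2 = [[12, 37, -19]]
Observability matrix O = [C; CA; CA^2] = [[-2, -2, -1], [1, 1, -12], [12, 37, -19]]
Expanding along the first row, det(O) = (-2)·(1·(-19) - (-12)·37) - (-2)·(1·(-19) - (-12)·12) + (-1)·(1·37 - 1·12) = (-2)·425 - (-2)·125 + (-1)·25 = -625
Since det(O) ≠ 0, rank(O) = 3 and the system is completely observable.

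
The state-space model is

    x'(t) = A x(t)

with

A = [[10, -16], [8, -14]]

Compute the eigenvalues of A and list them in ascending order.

-6, 2

det(sI - A) = s^2 - (tr A)s + det A, with tr A = 10 + (-14) = -4 and det A = 10·(-14) - (-16)·8 = -140 - (-128) = -12.
So p(s) = det(sI - A) = s^2 + 4s - 12.
Factor s^2 + 4s - 12: two numbers with sum -4 and product -12 are 2 and -6, so s^2 + 4s - 12 = (s - 2)(s + 6).
Hence p(s) = (s - 2) (s + 6), with roots -6, 2.
At least one eigenvalue has non-negative real part, so the system is not asymptotically stable.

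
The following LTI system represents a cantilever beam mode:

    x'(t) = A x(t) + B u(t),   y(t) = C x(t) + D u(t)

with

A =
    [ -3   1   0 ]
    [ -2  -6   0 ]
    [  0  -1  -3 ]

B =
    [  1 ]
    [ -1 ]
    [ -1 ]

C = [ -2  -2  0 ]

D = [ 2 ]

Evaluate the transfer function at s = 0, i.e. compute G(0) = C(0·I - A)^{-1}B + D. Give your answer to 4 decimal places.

G(0) = C(-A)^{-1}B + D = -C A^{-1} B + D.
det A = -60, so A^{-1} = (1/-60)·adj(A) = [[-3/10, -1/20, 0], [1/10, -3/20, 0], [-1/30, 1/20, -1/3]]
A^{-1} B = [-1/4, 1/4, 1/4]^T
C A^{-1} B = 0
G(0) = D - C A^{-1} B = 2 - (0) = 2

2.0000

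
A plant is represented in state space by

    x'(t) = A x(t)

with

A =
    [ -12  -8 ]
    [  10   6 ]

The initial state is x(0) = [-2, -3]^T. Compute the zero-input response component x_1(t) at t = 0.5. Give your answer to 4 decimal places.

4.3802

det(sI - A) = s^2 - (tr A)s + det A, with tr A = (-12) + 6 = -6 and det A = (-12)·6 - (-8)·10 = -72 - (-80) = 8.
So p(s) = det(sI - A) = s^2 + 6s + 8.
Factor s^2 + 6s + 8: two numbers with sum -6 and product 8 are -2 and -4, so s^2 + 6s + 8 = (s + 2)(s + 4).
Hence p(s) = (s + 2) (s + 4), with roots -4, -2.
The eigenvalues -4, -2 are distinct and real, so A is diagonalisable and x(t) = e^{At} x(0) = V diag(e^{λ_i t}) V^{-1} x(0), where the columns of V are the eigenvectors.
λ = -4: A - (-4)I = [[-8, -8], [10, 10]]. Row 1 gives (-8)·v1 + (-8)·v2 = 0, so take v_1 = [-1, 1]^T.
λ = -2: A - (-2)I = [[-10, -8], [10, 8]]. Row 1 gives (-10)·v1 + (-8)·v2 = 0, so take v_2 = [4, -5]^T.
V = [v_1 v_2] = [[-1, 4], [1, -5]] has det V = 1, so V^{-1} = adj(V)/det V = [[-5, -4], [-1, -1]].
Modal coordinates z(0) = V^{-1} x(0): (-5)·(-2) + (-4)·(-3) = 22; (-1)·(-2) + (-1)·(-3) = 5; so z(0) = [22, 5]^T.
x_1(t) = Σ_i (v_i)_1 · z_i(0) · e^{λ_i t} (row 1 of V times the modal terms).
x_1(0.5) = (-1)·22·e^{-4·0.5} + 4·5·e^{-2·0.5} = (-22)·0.135335 + 20·0.367879 = 4.3802.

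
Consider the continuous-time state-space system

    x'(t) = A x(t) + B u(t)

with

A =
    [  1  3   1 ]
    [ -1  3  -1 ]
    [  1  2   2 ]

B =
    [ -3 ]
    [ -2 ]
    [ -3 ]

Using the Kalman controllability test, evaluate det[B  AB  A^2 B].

187

AB = [[-12], [0], [-13]]
A^2B = [[-25], [25], [-38]]
Controllability matrix C = [B  AB  A^2B] = [[-3, -12, -25], [-2, 0, 25], [-3, -13, -38]]
Expanding along the first row, det(C) = (-3)·(0·(-38) - 25·(-13)) - (-12)·((-2)·(-38) - 25·(-3)) + (-25)·((-2)·(-13) - 0·(-3)) = (-3)·325 - (-12)·151 + (-25)·26 = 187
Since det(C) ≠ 0, rank(C) = 3 and the system is completely controllable.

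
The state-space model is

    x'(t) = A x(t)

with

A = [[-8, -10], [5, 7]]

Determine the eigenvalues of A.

det(sI - A) = s^2 - (tr A)s + det A, with tr A = (-8) + 7 = -1 and det A = (-8)·7 - (-10)·5 = -56 - (-50) = -6.
So p(s) = det(sI - A) = s^2 + s - 6.
Factor s^2 + s - 6: two numbers with sum -1 and product -6 are 2 and -3, so s^2 + s - 6 = (s - 2)(s + 3).
Hence p(s) = (s - 2) (s + 3), with roots -3, 2.
At least one eigenvalue has non-negative real part, so the system is not asymptotically stable.

-3, 2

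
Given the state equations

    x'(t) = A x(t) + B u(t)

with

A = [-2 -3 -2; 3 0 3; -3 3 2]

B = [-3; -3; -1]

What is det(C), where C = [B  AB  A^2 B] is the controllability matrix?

-8988

AB = [[17], [-12], [-2]]
A^2B = [[6], [45], [-91]]
Controllability matrix C = [B  AB  A^2B] = [[-3, 17, 6], [-3, -12, 45], [-1, -2, -91]]
Expanding along the first row, det(C) = (-3)·((-12)·(-91) - 45·(-2)) - 17·((-3)·(-91) - 45·(-1)) + 6·((-3)·(-2) - (-12)·(-1)) = (-3)·1182 - 17·318 + 6·(-6) = -8988
Since det(C) ≠ 0, rank(C) = 3 and the system is completely controllable.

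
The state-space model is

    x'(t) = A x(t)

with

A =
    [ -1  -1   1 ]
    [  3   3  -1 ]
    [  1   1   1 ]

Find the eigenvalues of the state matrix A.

det(sI - A) = s^3 - (tr A)s^2 + (M11 + M22 + M33)s - det A, where Mii is the 2×2 principal minor of A obtained by deleting row i and column i.
tr A = (-1) + 3 + 1 = 3; M11 = 3·1 - (-1)·1 = 3 - (-1) = 4; M22 = (-1)·1 - 1·1 = -1 - 1 = -2; M33 = (-1)·3 - (-1)·3 = -3 - (-3) = 0; sum of minors = 2.
det A = (-1)·(3·1 - (-1)·1) - (-1)·(3·1 - (-1)·1) + 1·(3·1 - 3·1) = (-1)·4 - (-1)·4 + 1·0 = 0.
So p(s) = det(sI - A) = s^3 - 3s^2 + 2s.
The constant term is 0, so p(s) = s(s^2 - 3s + 2).
Factor s^2 - 3s + 2: two numbers with sum 3 and product 2 are 2 and 1, so s^2 - 3s + 2 = (s - 2)(s - 1).
Hence p(s) = s (s - 2) (s - 1), with roots 0, 1, 2.
At least one eigenvalue has non-negative real part, so the system is not asymptotically stable.

0, 1, 2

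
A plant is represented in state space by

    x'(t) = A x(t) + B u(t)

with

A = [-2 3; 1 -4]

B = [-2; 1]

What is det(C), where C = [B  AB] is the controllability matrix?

AB = [[7], [-6]]
Controllability matrix C = [B  AB] = [[-2, 7], [1, -6]]
det(C) = (-2)·(-6) - 7·1 = 12 - 7 = 5
Since det(C) ≠ 0, rank(C) = 2 and the system is completely controllable.

5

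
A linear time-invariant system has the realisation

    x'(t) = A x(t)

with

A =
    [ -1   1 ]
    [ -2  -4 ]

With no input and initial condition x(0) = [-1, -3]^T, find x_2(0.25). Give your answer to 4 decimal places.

det(sI - A) = s^2 - (tr A)s + det A, with tr A = (-1) + (-4) = -5 and det A = (-1)·(-4) - 1·(-2) = 4 - (-2) = 6.
So p(s) = det(sI - A) = s^2 + 5s + 6.
Factor s^2 + 5s + 6: two numbers with sum -5 and product 6 are -2 and -3, so s^2 + 5s + 6 = (s + 2)(s + 3).
Hence p(s) = (s + 2) (s + 3), with roots -3, -2.
The eigenvalues -3, -2 are distinct and real, so A is diagonalisable and x(t) = e^{At} x(0) = V diag(e^{λ_i t}) V^{-1} x(0), where the columns of V are the eigenvectors.
λ = -3: A - (-3)I = [[2, 1], [-2, -1]]. Row 1 gives 2·v1 + 1·v2 = 0, so take v_1 = [1, -2]^T.
λ = -2: A - (-2)I = [[1, 1], [-2, -2]]. Row 1 gives 1·v1 + 1·v2 = 0, so take v_2 = [-1, 1]^T.
V = [v_1 v_2] = [[1, -1], [-2, 1]] has det V = -1, so V^{-1} = adj(V)/det V = [[-1, -1], [-2, -1]].
Modal coordinates z(0) = V^{-1} x(0): (-1)·(-1) + (-1)·(-3) = 4; (-2)·(-1) + (-1)·(-3) = 5; so z(0) = [4, 5]^T.
x_2(t) = Σ_i (v_i)_2 · z_i(0) · e^{λ_i t} (row 2 of V times the modal terms).
x_2(0.25) = (-2)·4·e^{-3·0.25} + 1·5·e^{-2·0.25} = (-8)·0.472367 + 5·0.606531 = -0.7463.

-0.7463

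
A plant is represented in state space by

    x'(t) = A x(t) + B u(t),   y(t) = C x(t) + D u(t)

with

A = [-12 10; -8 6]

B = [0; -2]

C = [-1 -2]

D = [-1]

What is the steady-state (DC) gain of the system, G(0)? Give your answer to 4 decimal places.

7.5000

G(0) = C(-A)^{-1}B + D = -C A^{-1} B + D.
det A = 8, so A^{-1} = (1/8)·adj(A) = [[3/4, -5/4], [1, -3/2]]
A^{-1} B = [5/2, 3]^T
C A^{-1} B = -17/2
G(0) = D - C A^{-1} B = -1 - (-17/2) = 15/2 ≈ 7.5000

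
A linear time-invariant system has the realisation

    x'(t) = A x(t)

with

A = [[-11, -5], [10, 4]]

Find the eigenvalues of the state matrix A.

-6, -1

det(sI - A) = s^2 - (tr A)s + det A, with tr A = (-11) + 4 = -7 and det A = (-11)·4 - (-5)·10 = -44 - (-50) = 6.
So p(s) = det(sI - A) = s^2 + 7s + 6.
Factor s^2 + 7s + 6: two numbers with sum -7 and product 6 are -1 and -6, so s^2 + 7s + 6 = (s + 1)(s + 6).
Hence p(s) = (s + 1) (s + 6), with roots -6, -1.
All eigenvalues have negative real part, so the system is asymptotically stable.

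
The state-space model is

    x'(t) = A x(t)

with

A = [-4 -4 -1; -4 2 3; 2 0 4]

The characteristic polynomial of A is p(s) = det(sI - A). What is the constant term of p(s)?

116

Expand det(sI - A) for the 3×3 matrix.
p(s) = s^3 - 2s^2 - 30s + 116.
(Check: constant term = det(-A) = (-1)^3 det A = 116; coefficient of s^2 = -tr A = -2.)
The constant term is 116.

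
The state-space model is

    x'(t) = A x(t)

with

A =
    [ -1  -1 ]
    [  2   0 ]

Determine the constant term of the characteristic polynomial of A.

For a 2×2 matrix, det(sI - A) = s^2 - (tr A)s + det A.
tr A = -1, det A = 2.
So p(s) = s^2 + s + 2.
The constant term is 2.

2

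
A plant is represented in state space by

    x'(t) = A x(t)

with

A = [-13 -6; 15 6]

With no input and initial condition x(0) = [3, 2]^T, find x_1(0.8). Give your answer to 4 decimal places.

-1.8260

det(sI - A) = s^2 - (tr A)s + det A, with tr A = (-13) + 6 = -7 and det A = (-13)·6 - (-6)·15 = -78 - (-90) = 12.
So p(s) = det(sI - A) = s^2 + 7s + 12.
Factor s^2 + 7s + 12: two numbers with sum -7 and product 12 are -3 and -4, so s^2 + 7s + 12 = (s + 3)(s + 4).
Hence p(s) = (s + 3) (s + 4), with roots -4, -3.
The eigenvalues -4, -3 are distinct and real, so A is diagonalisable and x(t) = e^{At} x(0) = V diag(e^{λ_i t}) V^{-1} x(0), where the columns of V are the eigenvectors.
λ = -4: A - (-4)I = [[-9, -6], [15, 10]]. Row 1 gives (-9)·v1 + (-6)·v2 = 0, so take v_1 = [-2, 3]^T.
λ = -3: A - (-3)I = [[-10, -6], [15, 9]]. Row 1 gives (-10)·v1 + (-6)·v2 = 0, so take v_2 = [-3, 5]^T.
V = [v_1 v_2] = [[-2, -3], [3, 5]] has det V = -1, so V^{-1} = adj(V)/det V = [[-5, -3], [3, 2]].
Modal coordinates z(0) = V^{-1} x(0): (-5)·3 + (-3)·2 = -21; 3·3 + 2·2 = 13; so z(0) = [-21, 13]^T.
x_1(t) = Σ_i (v_i)_1 · z_i(0) · e^{λ_i t} (row 1 of V times the modal terms).
x_1(0.8) = (-2)·(-21)·e^{-4·0.8} + (-3)·13·e^{-3·0.8} = 42·0.040762 + (-39)·0.090718 = -1.8260.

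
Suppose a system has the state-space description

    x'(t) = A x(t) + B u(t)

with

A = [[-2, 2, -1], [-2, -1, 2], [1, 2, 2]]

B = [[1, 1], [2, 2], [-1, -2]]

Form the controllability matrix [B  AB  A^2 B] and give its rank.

AB = [[3, 4], [-6, -8], [3, 1]]
A^2B = [[-21, -25], [6, 2], [-3, -10]]
Controllability matrix C = [B  AB  A^2B] = [[1, 1, 3, 4, -21, -25], [2, 2, -6, -8, 6, 2], [-1, -2, 3, 1, -3, -10]]
Take the 3×3 submatrix of C formed by columns 1, 2, 3: [[1, 1, 3], [2, 2, -6], [-1, -2, 3]]. Its determinant is 1·(2·3 - (-6)·(-2)) - 1·(2·3 - (-6)·(-1)) + 3·(2·(-2) - 2·(-1)) = 1·(-6) - 1·0 + 3·(-2) = -12 ≠ 0.
So rank(C) ≥ 3; since C has 3 rows, rank(C) = 3.
rank(C) = 3 = n, so the pair (A, B) is completely controllable.

3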